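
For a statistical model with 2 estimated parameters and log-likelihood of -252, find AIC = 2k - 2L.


AIC = 2*2 - 2*(-252).
= 4 + 504 = 508.

508


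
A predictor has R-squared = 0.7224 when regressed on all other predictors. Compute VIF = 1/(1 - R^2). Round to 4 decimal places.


VIF = 1 / (1 - 0.7224).
= 1 / 0.2776 = 3.6023.

3.6023


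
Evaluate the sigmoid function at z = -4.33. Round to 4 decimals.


Compute exp(4.3300) = 75.9443.
Sigmoid = 1 / (1 + 75.9443) = 1 / 76.9443 = 0.0130.

0.0130


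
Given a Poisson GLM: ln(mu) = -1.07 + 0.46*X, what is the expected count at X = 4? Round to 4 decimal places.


eta = -1.07 + 0.46 * 4 = 0.7700.
mu = exp(0.7700) = 2.1598.

2.1598


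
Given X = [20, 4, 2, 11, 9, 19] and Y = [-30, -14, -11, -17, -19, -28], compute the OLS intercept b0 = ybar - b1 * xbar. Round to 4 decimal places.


The slope is b1 = -1.0000.
Sample means are xbar = 10.8333 and ybar = -19.8333.
Intercept: b0 = -19.8333 - (-1.0000)(10.8333) = -9.0000.

-9.0000


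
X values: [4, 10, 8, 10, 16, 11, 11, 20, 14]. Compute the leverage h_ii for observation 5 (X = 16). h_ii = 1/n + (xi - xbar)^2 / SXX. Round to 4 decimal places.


n = 9, xbar = 11.5556.
SXX = sum((xi - xbar)^2) = 172.2222.
h = 1/9 + (16 - 11.5556)^2 / 172.2222 = 0.2258.

0.2258


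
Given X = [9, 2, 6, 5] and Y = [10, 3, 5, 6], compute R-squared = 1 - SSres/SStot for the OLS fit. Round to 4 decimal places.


After computing the OLS fit (b0=0.7200, b1=0.9600):
SSres = 2.9600, SStot = 26.0000.
R^2 = 1 - 2.9600/26.0000 = 0.8862.

0.8862


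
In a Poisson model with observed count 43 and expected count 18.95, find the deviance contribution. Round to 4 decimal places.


First: ln(43/18.95) = 0.819396.
Then: 43 * 0.819396 = 35.234028.
y - mu = 43 - 18.95 = 24.05.
D = 2(35.234028 - 24.05) = 22.368056, which rounds to 22.3681.

22.3681


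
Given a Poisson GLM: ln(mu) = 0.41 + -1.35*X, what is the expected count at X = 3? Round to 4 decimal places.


Compute eta = 0.41 + -1.35 * 3 = -3.6400.
Apply inverse link: mu = e^-3.6400 = 0.0263.

0.0263


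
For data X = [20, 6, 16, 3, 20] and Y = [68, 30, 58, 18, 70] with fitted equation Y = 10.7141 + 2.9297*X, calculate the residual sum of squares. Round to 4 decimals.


For each point, residual = actual - predicted.
Residuals: [-1.3081, 1.7077, 0.4107, -1.5032, 0.6919].
Sum of squared residuals = 7.5344.

7.5344


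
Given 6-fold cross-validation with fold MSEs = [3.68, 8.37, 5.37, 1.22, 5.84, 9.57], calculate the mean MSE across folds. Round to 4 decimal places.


Add all fold MSEs: 34.0500.
Divide by k = 6: 34.0500/6 = 5.6750.

5.6750


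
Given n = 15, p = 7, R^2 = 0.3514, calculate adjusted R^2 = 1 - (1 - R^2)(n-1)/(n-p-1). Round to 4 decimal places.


Using the formula:
(1 - 0.3514) = 0.6486.
Multiply by 14/7: 0.6486 * 14 = 9.0804, then 9.0804 / 7 = 1.2972.
Adj R^2 = 1 - 1.2972 = -0.2972.

-0.2972


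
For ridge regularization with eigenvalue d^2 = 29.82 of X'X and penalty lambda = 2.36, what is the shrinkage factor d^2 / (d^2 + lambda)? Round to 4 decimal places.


Compute the denominator: 29.82 + 2.36 = 32.1800.
Shrinkage factor = 29.82 / 32.1800 = 0.9267.

0.9267


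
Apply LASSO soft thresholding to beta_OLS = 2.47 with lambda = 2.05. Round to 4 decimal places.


Check: |2.47| = 2.47 vs lambda = 2.05.
Since |beta| > lambda, coefficient = sign(beta)*(|beta| - lambda) = 0.4200.
Soft-thresholded coefficient = 0.4200.

0.4200


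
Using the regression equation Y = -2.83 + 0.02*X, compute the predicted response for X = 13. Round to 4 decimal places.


Substitute X = 13 into the equation:
Y = -2.83 + 0.02 * 13 = -2.83 + 0.2600 = -2.5700.

-2.5700


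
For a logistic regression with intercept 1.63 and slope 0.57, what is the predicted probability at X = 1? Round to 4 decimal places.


Linear predictor: z = 1.63 + 0.57 * 1 = 2.2000.
P = 1/(1 + exp(-2.2000)) = 1/(1 + 0.1108) = 0.9002.

0.9002


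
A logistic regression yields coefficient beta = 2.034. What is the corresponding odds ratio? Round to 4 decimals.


exp(2.034) = 7.6446.
So the odds ratio is 7.6446.

7.6446


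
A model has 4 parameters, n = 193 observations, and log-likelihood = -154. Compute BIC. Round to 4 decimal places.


Compute k*ln(n) = 4*ln(193) = 4*5.262690 = 21.050760.
Then -2*loglik = 308.
BIC = 21.050760 + 308 = 329.050760, which rounds to 329.0508.

329.0508


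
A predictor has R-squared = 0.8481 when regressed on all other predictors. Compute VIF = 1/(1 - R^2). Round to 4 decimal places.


VIF = 1 / (1 - 0.8481).
= 1 / 0.1519 = 6.5833.

6.5833


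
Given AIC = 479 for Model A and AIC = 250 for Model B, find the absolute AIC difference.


Compute |479 - 250| = 229.
Model B has the smaller AIC.

229


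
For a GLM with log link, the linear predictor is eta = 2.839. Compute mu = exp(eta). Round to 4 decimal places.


The inverse log link gives:
mu = exp(2.839) = 17.0987.

17.0987


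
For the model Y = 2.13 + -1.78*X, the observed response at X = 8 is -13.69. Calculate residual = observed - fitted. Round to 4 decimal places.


Fitted value at X = 8 is yhat = 2.13 + -1.78*8 = -12.1100.
Residual = -13.69 - -12.1100 = -1.5800.

-1.5800


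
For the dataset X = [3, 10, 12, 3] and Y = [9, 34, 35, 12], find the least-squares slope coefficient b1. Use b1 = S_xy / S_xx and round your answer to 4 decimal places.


First compute the means: xbar = 7.0000, ybar = 22.5000.
Then S_xx = sum((xi - xbar)^2) = 66.0000.
S_xy = sum((xi - xbar)(yi - ybar)) = 193.0000.
b1 = S_xy / S_xx = 193.0000 / 66.0000 = 2.9242.

2.9242


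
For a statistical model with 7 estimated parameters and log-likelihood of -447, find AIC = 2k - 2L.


AIC = 2k - 2*loglik = 2(7) - 2(-447).
= 14 + 894 = 908.

908


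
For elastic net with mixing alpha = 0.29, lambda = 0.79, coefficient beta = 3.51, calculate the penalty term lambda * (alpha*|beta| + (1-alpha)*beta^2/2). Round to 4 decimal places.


L1 component = 0.29 * |3.51| = 1.0179.
L2 component = 0.71 * 3.51^2 / 2 = 4.3736.
Penalty = 0.79 * (1.0179 + 4.3736) = 0.79 * 5.3915 = 4.2593.

4.2593


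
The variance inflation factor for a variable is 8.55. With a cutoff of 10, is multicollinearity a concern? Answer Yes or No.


Compare VIF = 8.55 to the threshold of 10.
8.55 < 10, so the answer is No.

No


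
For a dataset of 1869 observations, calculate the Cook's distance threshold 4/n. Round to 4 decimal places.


Using the rule of thumb:
Threshold = 4 / 1869 = 0.0021.

0.0021


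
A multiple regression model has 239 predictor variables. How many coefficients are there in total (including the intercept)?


Total coefficients = number of predictors + 1 (for the intercept).
= 239 + 1 = 240.

240


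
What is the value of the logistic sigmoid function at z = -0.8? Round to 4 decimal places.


Compute exp(0.8000) = 2.2255.
Sigmoid = 1 / (1 + 2.2255) = 1 / 3.2255 = 0.3100.

0.3100


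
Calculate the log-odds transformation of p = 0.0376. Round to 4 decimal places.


The odds are p/(1-p) = 0.0376 / 0.9624 = 0.0391.
logit(p) = ln(0.0391) = -3.2424.

-3.2424


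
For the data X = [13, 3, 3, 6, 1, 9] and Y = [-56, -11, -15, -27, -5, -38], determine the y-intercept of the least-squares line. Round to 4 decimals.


The slope is b1 = -4.2479.
Sample means are xbar = 5.8333 and ybar = -25.3333.
Intercept: b0 = -25.3333 - (-4.2479)(5.8333) = -0.5537.

-0.5537


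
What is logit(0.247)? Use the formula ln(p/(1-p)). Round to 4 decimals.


1 - p = 0.753.
p/(1-p) = 0.3280.
logit = ln(0.3280) = -1.1147.

-1.1147


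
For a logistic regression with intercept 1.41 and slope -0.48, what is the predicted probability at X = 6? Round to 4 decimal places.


Compute z = 1.41 + (-0.48)(6) = -1.4700.
exp(-z) = 4.3492.
P = 1/(1 + 4.3492) = 0.1869.

0.1869


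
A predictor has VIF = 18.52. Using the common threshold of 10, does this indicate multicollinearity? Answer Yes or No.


Compare VIF = 18.52 to the threshold of 10.
18.52 >= 10, so the answer is Yes.

Yes


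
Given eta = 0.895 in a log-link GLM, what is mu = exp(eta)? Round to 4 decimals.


mu = exp(eta) = exp(0.895).
= 2.4473.

2.4473


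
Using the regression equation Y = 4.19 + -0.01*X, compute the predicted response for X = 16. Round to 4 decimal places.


Substitute X = 16 into the equation:
Y = 4.19 + -0.01 * 16 = 4.19 + -0.1600 = 4.0300.

4.0300


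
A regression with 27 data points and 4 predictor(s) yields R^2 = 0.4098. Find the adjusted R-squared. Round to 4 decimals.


Adjusted R^2 = 1 - (1 - R^2) * (n-1)/(n-p-1).
(1 - R^2) = 0.5902.
(n-1)/(n-p-1) = 26/22.
(1 - R^2) * (n-1) = 0.5902 * 26 = 15.3452.
Divide by (n-p-1): 15.3452 / 22 = 0.6975.
Adj R^2 = 1 - 0.6975 = 0.3025.

0.3025


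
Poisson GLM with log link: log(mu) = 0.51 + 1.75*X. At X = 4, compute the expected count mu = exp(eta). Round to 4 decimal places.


Linear predictor: eta = 0.51 + (1.75)(4) = 7.5100.
Expected count: mu = exp(7.5100) = 1826.2135.

1826.2135


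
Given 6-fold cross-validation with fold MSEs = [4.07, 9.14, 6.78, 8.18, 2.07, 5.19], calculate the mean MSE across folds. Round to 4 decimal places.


Add all fold MSEs: 35.4300.
Divide by k = 6: 35.4300/6 = 5.9050.

5.9050


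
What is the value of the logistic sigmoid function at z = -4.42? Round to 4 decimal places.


exp(4.4200) = 83.0963.
1 + exp(-z) = 84.0963.
sigmoid = 1/84.0963 = 0.0119.

0.0119


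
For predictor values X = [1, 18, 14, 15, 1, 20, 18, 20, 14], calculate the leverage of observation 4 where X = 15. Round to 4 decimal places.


Mean of X: xbar = 13.4444.
SXX = 440.2222.
For X = 15: h = 1/9 + (15 - 13.4444)^2/440.2222 = 0.1166.

0.1166


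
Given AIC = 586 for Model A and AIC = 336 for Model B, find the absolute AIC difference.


Absolute difference = |586 - 336| = 250.
The model with lower AIC (B) is preferred.

250


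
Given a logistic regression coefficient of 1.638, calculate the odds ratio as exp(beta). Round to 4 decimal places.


The odds ratio is computed as:
OR = e^(1.638) = 5.1449.

5.1449


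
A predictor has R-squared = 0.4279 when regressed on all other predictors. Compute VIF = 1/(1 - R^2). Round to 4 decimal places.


Using VIF = 1/(1 - R^2_j):
1 - 0.4279 = 0.5721.
VIF = 1.7479.

1.7479


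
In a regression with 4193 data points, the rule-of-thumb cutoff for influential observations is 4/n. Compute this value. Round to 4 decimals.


Using the rule of thumb:
Threshold = 4 / 4193 = 0.0010.

0.0010


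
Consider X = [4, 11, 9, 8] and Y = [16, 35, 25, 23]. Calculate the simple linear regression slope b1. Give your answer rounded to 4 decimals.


First compute the means: xbar = 8.0000, ybar = 24.7500.
Then S_xx = sum((xi - xbar)^2) = 26.0000.
S_xy = sum((xi - xbar)(yi - ybar)) = 66.0000.
b1 = S_xy / S_xx = 66.0000 / 26.0000 = 2.5385.

2.5385


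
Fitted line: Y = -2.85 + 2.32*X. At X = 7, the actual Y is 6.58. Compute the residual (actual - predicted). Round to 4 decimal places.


Predicted = -2.85 + 2.32 * 7 = 13.3900.
Residual = 6.58 - 13.3900 = -6.8100.

-6.8100


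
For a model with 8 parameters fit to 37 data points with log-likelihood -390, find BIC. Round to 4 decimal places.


Compute k*ln(n) = 8*ln(37) = 8*3.610918 = 28.887344.
Then -2*loglik = 780.
BIC = 28.887344 + 780 = 808.887344, which rounds to 808.8873.

808.8873


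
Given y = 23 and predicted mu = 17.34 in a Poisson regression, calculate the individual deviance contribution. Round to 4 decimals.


y/mu = 23/17.34 = 1.326413 (approx.), and ln(23/17.34) = 0.282478.
y * ln(y/mu) = 23 * 0.282478 = 6.496994.
y - mu = 5.66.
D = 2 * (6.496994 - 5.66) = 1.673988, which rounds to 1.6740.

1.6740


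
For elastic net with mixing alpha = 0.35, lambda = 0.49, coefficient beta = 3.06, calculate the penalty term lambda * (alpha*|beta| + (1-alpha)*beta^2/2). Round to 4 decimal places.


Compute:
L1 = 0.35 * 3.06 = 1.0710.
L2 = 0.65 * 3.06^2 / 2 = 3.0432.
Penalty = 0.49 * (1.0710 + 3.0432) = 2.0159.

2.0159


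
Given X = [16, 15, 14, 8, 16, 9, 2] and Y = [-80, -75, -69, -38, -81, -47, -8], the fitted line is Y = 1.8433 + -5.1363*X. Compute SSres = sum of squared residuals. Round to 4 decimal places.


For each point, residual = actual - predicted.
Residuals: [0.3375, 0.2012, 1.0649, 1.2471, -0.6625, -2.6166, 0.4293].
Sum of squared residuals = 10.3135.

10.3135


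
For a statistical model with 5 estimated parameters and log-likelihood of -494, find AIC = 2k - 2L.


Compute:
2k = 2*5 = 10.
-2*loglik = -2*(-494) = 988.
AIC = 10 + 988 = 998.

998


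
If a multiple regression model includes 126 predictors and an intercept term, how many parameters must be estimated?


Each predictor gets one coefficient, plus one intercept.
Total parameters = 126 + 1 = 127.

127


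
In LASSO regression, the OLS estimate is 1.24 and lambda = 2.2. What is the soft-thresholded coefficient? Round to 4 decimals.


Check: |1.24| = 1.24 vs lambda = 2.2.
Since |beta| <= lambda, the coefficient is set to 0.
Soft-thresholded coefficient = 0.0000.

0.0000


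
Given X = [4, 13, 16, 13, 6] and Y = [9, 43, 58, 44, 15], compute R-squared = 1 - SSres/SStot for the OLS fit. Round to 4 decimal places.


Fit the OLS line: b0 = -8.4525, b1 = 4.0627.
SSres = 6.3859.
SStot = 1742.8000.
R^2 = 1 - 6.3859/1742.8000 = 0.9963.

0.9963


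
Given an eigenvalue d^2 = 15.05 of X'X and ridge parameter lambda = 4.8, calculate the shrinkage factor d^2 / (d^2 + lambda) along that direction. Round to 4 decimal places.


Denominator = d^2 + lambda = 15.05 + 4.8 = 19.8500.
Shrinkage = 15.05 / 19.8500 = 0.7582.

0.7582


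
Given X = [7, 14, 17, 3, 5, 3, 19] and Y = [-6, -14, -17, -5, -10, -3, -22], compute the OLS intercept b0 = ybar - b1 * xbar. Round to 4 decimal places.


First find the slope: b1 = -0.9768.
Means: xbar = 9.7143, ybar = -11.0000.
b0 = ybar - b1 * xbar = -11.0000 - -0.9768 * 9.7143 = -1.5108.

-1.5108


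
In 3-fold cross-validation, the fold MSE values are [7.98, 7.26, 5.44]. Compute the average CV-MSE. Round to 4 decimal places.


Total MSE across folds = 20.6800.
CV-MSE = 20.6800/3 = 6.8933.

6.8933


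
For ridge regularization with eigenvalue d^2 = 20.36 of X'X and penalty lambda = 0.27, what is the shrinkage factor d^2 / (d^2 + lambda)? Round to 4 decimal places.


Denominator = d^2 + lambda = 20.36 + 0.27 = 20.6300.
Shrinkage = 20.36 / 20.6300 = 0.9869.

0.9869


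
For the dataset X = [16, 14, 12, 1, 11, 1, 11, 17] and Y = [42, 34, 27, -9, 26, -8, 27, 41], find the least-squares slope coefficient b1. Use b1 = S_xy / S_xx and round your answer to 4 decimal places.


Calculate xbar = 10.3750, ybar = 22.5000.
S_xx = 267.8750, S_xy = 867.5000.
Using b1 = S_xy / S_xx = 867.5000 / 267.8750, we get b1 = 3.2385.

3.2385


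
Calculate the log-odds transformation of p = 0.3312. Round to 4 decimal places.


1 - p = 0.6688.
p/(1-p) = 0.4952.
logit = ln(0.4952) = -0.7028.

-0.7028


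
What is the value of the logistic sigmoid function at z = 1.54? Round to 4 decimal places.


Compute exp(-1.5400) = 0.2144.
Sigmoid = 1 / (1 + 0.2144) = 1 / 1.2144 = 0.8235.

0.8235


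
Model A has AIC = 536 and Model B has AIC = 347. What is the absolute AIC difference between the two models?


|AIC_A - AIC_B| = |536 - 347| = 189.
Model B is preferred (lower AIC).

189


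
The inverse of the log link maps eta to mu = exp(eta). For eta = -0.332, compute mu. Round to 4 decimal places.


Apply the inverse link:
mu = e^-0.332 = 0.7175.

0.7175


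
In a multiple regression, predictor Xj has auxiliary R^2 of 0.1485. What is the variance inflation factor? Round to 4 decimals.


VIF = 1 / (1 - 0.1485).
= 1 / 0.8515 = 1.1744.

1.1744


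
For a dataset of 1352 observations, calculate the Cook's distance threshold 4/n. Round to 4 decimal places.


Cook's distance cutoff = 4/n = 4/1352.
= 0.0030.

0.0030


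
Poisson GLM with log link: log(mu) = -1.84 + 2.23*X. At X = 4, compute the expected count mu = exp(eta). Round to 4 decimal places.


eta = -1.84 + 2.23 * 4 = 7.0800.
mu = exp(7.0800) = 1187.9685.

1187.9685


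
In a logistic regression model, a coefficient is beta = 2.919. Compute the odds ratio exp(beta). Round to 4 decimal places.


Odds ratio = exp(beta) = exp(2.919).
= 18.5228.

18.5228


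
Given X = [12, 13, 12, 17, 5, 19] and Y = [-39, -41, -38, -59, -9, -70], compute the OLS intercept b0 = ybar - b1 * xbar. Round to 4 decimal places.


Compute b1 = -4.2966 from the OLS formula.
With xbar = 13.0000 and ybar = -42.6667, the intercept is:
b0 = -42.6667 - -4.2966 * 13.0000 = 13.1893.

13.1893


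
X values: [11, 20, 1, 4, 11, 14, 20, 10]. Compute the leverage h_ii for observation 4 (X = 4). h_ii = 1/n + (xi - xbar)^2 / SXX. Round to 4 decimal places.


Compute xbar = 11.3750 with n = 8 observations.
SXX = 319.8750.
Leverage = 1/8 + (4 - 11.3750)^2/319.8750 = 0.2950.

0.2950


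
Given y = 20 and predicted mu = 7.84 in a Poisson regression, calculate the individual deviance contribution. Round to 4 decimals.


y/mu = 20/7.84 = 2.551020 (approx.), and ln(20/7.84) = 0.936493.
y * ln(y/mu) = 20 * 0.936493 = 18.729860.
y - mu = 12.16.
D = 2 * (18.729860 - 12.16) = 13.139720, which rounds to 13.1397.

13.1397


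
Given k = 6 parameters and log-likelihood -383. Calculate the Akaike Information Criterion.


Compute:
2k = 2*6 = 12.
-2*loglik = -2*(-383) = 766.
AIC = 12 + 766 = 778.

778


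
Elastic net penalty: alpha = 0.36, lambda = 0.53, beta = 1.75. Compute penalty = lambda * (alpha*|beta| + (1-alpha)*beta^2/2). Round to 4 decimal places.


L1 component = 0.36 * |1.75| = 0.6300.
L2 component = 0.64 * 1.75^2 / 2 = 0.9800.
Penalty = 0.53 * (0.6300 + 0.9800) = 0.53 * 1.6100 = 0.8533.

0.8533


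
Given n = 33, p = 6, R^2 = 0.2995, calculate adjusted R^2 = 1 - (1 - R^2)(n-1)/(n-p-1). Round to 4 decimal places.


Using the formula:
(1 - 0.2995) = 0.7005.
Multiply by 32/26: 0.7005 * 32 = 22.4160, then 22.4160 / 26 = 0.8622.
Adj R^2 = 1 - 0.8622 = 0.1378.

0.1378


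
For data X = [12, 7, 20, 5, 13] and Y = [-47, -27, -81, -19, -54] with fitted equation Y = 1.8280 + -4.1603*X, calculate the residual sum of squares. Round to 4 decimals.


Compute predicted values, then residuals = yi - yhat_i.
Residuals: [1.0956, 0.2941, 0.3780, -0.0265, -1.7441].
SSres = sum(residual^2) = 4.4723.

4.4723


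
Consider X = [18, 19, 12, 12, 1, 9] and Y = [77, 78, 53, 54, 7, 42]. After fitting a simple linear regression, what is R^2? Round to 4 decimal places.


The fitted line is Y = 4.6377 + 3.9884*X.
SSres = 13.4709, SStot = 3430.8333.
R^2 = 1 - SSres/SStot = 0.9961.

0.9961


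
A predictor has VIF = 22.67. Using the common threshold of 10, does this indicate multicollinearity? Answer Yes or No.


The threshold is 10.
VIF = 22.67 is >= 10.
Multicollinearity indication: Yes.

Yes


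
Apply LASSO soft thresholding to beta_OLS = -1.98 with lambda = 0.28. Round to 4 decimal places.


Absolute value: |-1.98| = 1.98.
Compare to lambda = 0.28.
Since |beta| > lambda, coefficient = sign(beta)*(|beta| - lambda) = -1.7000.

-1.7000


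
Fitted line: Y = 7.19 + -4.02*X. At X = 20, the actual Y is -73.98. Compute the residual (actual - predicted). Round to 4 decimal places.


Predicted = 7.19 + -4.02 * 20 = -73.2100.
Residual = -73.98 - -73.2100 = -0.7700.

-0.7700


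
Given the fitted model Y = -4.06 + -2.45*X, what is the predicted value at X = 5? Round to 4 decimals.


Plug X = 5 into Y = -4.06 + -2.45*X:
Y = -4.06 + -12.2500 = -16.3100.

-16.3100


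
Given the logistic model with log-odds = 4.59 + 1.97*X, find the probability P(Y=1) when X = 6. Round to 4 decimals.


Compute z = 4.59 + (1.97)(6) = 16.4100.
exp(-z) = 0.0000.
P = 1/(1 + 0.0000) = 1.0000.

1.0000


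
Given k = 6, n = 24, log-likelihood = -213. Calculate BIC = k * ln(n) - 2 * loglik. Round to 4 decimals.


k * ln(n) = 6 * ln(24) = 6 * 3.178054 = 19.068324.
-2 * loglik = -2 * (-213) = 426.
BIC = 19.068324 + 426 = 445.068324, which rounds to 445.0683.

445.0683


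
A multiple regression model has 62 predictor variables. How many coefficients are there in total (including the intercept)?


Total coefficients = number of predictors + 1 (for the intercept).
= 62 + 1 = 63.

63


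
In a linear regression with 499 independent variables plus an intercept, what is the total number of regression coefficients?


Each predictor gets one coefficient, plus one intercept.
Total parameters = 499 + 1 = 500.

500


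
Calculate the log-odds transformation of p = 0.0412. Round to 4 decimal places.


1 - p = 0.9588.
p/(1-p) = 0.0430.
logit = ln(0.0430) = -3.1472.

-3.1472


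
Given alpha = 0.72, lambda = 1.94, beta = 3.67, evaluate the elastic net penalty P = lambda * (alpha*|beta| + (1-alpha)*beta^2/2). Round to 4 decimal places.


Compute:
L1 = 0.72 * 3.67 = 2.6424.
L2 = 0.28 * 3.67^2 / 2 = 1.8856.
Penalty = 1.94 * (2.6424 + 1.8856) = 8.7844.

8.7844


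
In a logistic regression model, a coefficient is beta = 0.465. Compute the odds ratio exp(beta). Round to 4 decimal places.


exp(0.465) = 1.5920.
So the odds ratio is 1.5920.

1.5920


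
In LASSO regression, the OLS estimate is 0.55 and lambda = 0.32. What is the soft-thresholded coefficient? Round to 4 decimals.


Absolute value: |0.55| = 0.55.
Compare to lambda = 0.32.
Since |beta| > lambda, coefficient = sign(beta)*(|beta| - lambda) = 0.2300.

0.2300


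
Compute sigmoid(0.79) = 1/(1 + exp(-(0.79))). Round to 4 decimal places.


Compute exp(-0.7900) = 0.4538.
Sigmoid = 1 / (1 + 0.4538) = 1 / 1.4538 = 0.6878.

0.6878


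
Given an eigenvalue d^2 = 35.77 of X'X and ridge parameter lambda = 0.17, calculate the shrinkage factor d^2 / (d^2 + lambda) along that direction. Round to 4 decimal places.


d^2 + lambda = 35.77 + 0.17 = 35.9400.
Shrinkage factor = 35.77/35.9400 = 0.9953.

0.9953


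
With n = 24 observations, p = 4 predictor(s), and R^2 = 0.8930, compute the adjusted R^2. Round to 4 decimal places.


Plug in: Adj R^2 = 1 - (1 - 0.8930) * 23/19.
= 1 - 0.1070 * 23/19
= 1 - 2.4610 / 19
= 1 - 0.1295 = 0.8705.

0.8705


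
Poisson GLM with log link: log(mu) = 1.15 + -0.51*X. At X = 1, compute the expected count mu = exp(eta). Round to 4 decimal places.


Compute eta = 1.15 + -0.51 * 1 = 0.6400.
Apply inverse link: mu = e^0.6400 = 1.8965.

1.8965


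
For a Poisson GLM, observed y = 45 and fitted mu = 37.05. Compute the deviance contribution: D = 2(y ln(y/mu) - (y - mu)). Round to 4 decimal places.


First: ln(45/37.05) = 0.194394.
Then: 45 * 0.194394 = 8.747730.
y - mu = 45 - 37.05 = 7.95.
D = 2(8.747730 - 7.95) = 1.595460, which rounds to 1.5955.

1.5955


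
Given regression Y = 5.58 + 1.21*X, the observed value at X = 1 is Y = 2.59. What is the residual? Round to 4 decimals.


Predicted = 5.58 + 1.21 * 1 = 6.7900.
Residual = 2.59 - 6.7900 = -4.2000.

-4.2000


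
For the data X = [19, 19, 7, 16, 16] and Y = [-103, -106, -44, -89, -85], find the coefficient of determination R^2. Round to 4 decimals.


The fitted line is Y = -8.2099 + -5.0123*X.
SSres = 19.1852, SStot = 2461.2000.
R^2 = 1 - SSres/SStot = 0.9922.

0.9922


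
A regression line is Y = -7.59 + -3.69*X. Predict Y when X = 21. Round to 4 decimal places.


Substitute X = 21 into the equation:
Y = -7.59 + -3.69 * 21 = -7.59 + -77.4900 = -85.0800.

-85.0800


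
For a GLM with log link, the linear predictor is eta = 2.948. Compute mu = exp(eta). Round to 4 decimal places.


The inverse log link gives:
mu = exp(2.948) = 19.0678.

19.0678


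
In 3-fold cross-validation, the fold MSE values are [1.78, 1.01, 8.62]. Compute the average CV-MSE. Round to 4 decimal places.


Total MSE across folds = 11.4100.
CV-MSE = 11.4100/3 = 3.8033.

3.8033


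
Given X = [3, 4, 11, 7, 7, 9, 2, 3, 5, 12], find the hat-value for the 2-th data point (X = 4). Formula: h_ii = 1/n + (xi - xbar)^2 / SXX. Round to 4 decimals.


Mean of X: xbar = 6.3000.
SXX = 110.1000.
For X = 4: h = 1/10 + (4 - 6.3000)^2/110.1000 = 0.1480.

0.1480


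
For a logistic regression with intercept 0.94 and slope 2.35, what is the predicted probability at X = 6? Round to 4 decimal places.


Linear predictor: z = 0.94 + 2.35 * 6 = 15.0400.
P = 1/(1 + exp(-15.0400)) = 1/(1 + 0.0000) = 1.0000.

1.0000


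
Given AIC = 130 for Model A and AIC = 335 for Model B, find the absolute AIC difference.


|AIC_A - AIC_B| = |130 - 335| = 205.
Model A is preferred (lower AIC).

205


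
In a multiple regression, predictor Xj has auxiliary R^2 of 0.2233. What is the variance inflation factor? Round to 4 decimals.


VIF = 1 / (1 - 0.2233).
= 1 / 0.7767 = 1.2875.

1.2875


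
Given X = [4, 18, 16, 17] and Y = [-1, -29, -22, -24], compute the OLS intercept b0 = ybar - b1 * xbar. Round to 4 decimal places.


The slope is b1 = -1.8718.
Sample means are xbar = 13.7500 and ybar = -19.0000.
Intercept: b0 = -19.0000 - (-1.8718)(13.7500) = 6.7379.

6.7379


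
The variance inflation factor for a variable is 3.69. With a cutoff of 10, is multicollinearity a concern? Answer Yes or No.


The threshold is 10.
VIF = 3.69 is < 10.
Multicollinearity indication: No.

No


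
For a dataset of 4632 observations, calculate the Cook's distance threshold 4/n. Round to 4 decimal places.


Using the rule of thumb:
Threshold = 4 / 4632 = 0.0009.

0.0009


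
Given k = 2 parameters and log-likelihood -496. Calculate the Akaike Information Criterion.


Compute:
2k = 2*2 = 4.
-2*loglik = -2*(-496) = 992.
AIC = 4 + 992 = 996.

996


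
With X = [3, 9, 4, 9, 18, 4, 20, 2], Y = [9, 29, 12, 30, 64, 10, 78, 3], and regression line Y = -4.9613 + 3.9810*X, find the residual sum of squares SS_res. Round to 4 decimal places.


Compute predicted values, then residuals = yi - yhat_i.
Residuals: [2.0183, -1.8677, 1.0373, -0.8677, -2.6967, -0.9627, 3.3413, -0.0007].
SSres = sum(residual^2) = 28.7540.

28.7540


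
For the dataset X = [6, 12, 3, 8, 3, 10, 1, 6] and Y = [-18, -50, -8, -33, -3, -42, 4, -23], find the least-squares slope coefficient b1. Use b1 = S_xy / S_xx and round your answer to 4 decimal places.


The sample means are xbar = 6.1250 and ybar = -21.6250.
Compute S_xx = 98.8750 and S_xy = -499.3750.
Slope b1 = S_xy / S_xx = -499.3750 / 98.8750 = -5.0506.

-5.0506


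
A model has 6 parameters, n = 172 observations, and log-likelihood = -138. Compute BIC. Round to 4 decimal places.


ln(172) = 5.147494.
k * ln(n) = 6 * 5.147494 = 30.884964.
-2L = 276.
BIC = 30.884964 + 276 = 306.884964, which rounds to 306.8850.

306.8850


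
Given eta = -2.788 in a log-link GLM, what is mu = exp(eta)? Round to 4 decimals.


Apply the inverse link:
mu = e^-2.788 = 0.0615.

0.0615


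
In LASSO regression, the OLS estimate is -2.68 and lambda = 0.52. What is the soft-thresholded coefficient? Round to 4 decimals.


|beta_OLS| = 2.68.
lambda = 0.52.
Since |beta| > lambda, coefficient = sign(beta)*(|beta| - lambda) = -2.1600.
Result = -2.1600.

-2.1600


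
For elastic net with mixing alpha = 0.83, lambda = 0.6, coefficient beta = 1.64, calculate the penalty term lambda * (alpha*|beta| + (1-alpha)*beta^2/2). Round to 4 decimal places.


Compute:
L1 = 0.83 * 1.64 = 1.3612.
L2 = 0.17 * 1.64^2 / 2 = 0.2286.
Penalty = 0.6 * (1.3612 + 0.2286) = 0.9539.

0.9539


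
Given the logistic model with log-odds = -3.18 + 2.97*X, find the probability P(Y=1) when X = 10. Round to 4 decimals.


Compute z = -3.18 + (2.97)(10) = 26.5200.
exp(-z) = 0.0000.
P = 1/(1 + 0.0000) = 1.0000.

1.0000


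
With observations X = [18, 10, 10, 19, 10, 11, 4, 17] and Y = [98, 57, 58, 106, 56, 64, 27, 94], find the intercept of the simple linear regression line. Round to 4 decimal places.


First find the slope: b1 = 5.2078.
Means: xbar = 12.3750, ybar = 70.0000.
b0 = ybar - b1 * xbar = 70.0000 - 5.2078 * 12.3750 = 5.5535.

5.5535


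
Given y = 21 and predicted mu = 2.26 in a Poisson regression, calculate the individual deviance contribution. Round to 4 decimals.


Compute y*ln(y/mu) = 21*ln(21/2.26) = 21*2.229158 = 46.812318.
y - mu = 18.74.
D = 2*(46.812318 - (18.74)) = 56.144636, which rounds to 56.1446.

56.1446


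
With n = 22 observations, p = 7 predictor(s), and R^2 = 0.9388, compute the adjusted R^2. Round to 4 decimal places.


Adjusted R^2 = 1 - (1 - R^2) * (n-1)/(n-p-1).
(1 - R^2) = 0.0612.
(n-1)/(n-p-1) = 21/14.
(1 - R^2) * (n-1) = 0.0612 * 21 = 1.2852.
Divide by (n-p-1): 1.2852 / 14 = 0.0918.
Adj R^2 = 1 - 0.0918 = 0.9082.

0.9082


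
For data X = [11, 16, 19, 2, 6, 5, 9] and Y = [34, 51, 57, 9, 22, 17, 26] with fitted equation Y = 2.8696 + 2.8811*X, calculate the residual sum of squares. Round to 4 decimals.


Predicted values from Y = 2.8696 + 2.8811*X.
Residuals: [-0.5617, 2.0328, -0.6105, 0.3682, 1.8438, -0.2751, -2.7995].
SSres = 16.2685.

16.2685


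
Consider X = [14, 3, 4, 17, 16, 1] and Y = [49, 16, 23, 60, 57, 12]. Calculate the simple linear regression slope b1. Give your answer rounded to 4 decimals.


The sample means are xbar = 9.1667 and ybar = 36.1667.
Compute S_xx = 262.8333 and S_xy = 780.8333.
Slope b1 = S_xy / S_xx = 780.8333 / 262.8333 = 2.9708.

2.9708


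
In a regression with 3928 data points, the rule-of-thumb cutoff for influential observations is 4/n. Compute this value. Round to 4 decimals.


Cook's distance cutoff = 4/n = 4/3928.
= 0.0010.

0.0010


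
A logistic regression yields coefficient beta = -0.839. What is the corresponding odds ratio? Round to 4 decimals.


Odds ratio = exp(beta) = exp(-0.839).
= 0.4321.

0.4321


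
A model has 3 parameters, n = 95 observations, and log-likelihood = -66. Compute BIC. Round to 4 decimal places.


k * ln(n) = 3 * ln(95) = 3 * 4.553877 = 13.661631.
-2 * loglik = -2 * (-66) = 132.
BIC = 13.661631 + 132 = 145.661631, which rounds to 145.6616.

145.6616


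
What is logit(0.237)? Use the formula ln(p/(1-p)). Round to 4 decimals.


Compute the odds: 0.237/0.763 = 0.3106.
Take the natural log: ln(0.3106) = -1.1692.

-1.1692


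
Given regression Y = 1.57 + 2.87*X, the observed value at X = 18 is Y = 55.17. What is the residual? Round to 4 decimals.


Compute yhat = 1.57 + (2.87)(18) = 53.2300.
Residual = actual - predicted = 55.17 - 53.2300 = 1.9400.

1.9400


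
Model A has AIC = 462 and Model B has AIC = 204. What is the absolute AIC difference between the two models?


Absolute difference = |462 - 204| = 258.
The model with lower AIC (B) is preferred.

258


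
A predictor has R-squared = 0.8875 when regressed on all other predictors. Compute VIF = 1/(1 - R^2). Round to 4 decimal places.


Denominator: 1 - 0.8875 = 0.1125.
VIF = 1 / 0.1125 = 8.8889.

8.8889


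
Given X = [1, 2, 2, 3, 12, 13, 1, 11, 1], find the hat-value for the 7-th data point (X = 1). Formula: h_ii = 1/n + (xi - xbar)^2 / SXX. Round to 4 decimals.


n = 9, xbar = 5.1111.
SXX = sum((xi - xbar)^2) = 218.8889.
h = 1/9 + (1 - 5.1111)^2 / 218.8889 = 0.1883.

0.1883


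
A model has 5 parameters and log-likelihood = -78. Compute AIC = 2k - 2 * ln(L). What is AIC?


Compute:
2k = 2*5 = 10.
-2*loglik = -2*(-78) = 156.
AIC = 10 + 156 = 166.

166


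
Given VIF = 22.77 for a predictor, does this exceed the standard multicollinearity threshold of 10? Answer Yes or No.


The threshold is 10.
VIF = 22.77 is >= 10.
Multicollinearity indication: Yes.

Yes


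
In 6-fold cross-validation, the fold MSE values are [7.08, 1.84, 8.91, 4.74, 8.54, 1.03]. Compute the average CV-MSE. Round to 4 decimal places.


Total MSE across folds = 32.1400.
CV-MSE = 32.1400/6 = 5.3567.

5.3567


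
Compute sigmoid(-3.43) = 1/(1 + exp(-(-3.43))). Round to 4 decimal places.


Compute exp(3.4300) = 30.8766.
Sigmoid = 1 / (1 + 30.8766) = 1 / 31.8766 = 0.0314.

0.0314


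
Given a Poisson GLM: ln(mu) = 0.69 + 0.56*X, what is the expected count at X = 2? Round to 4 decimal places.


Linear predictor: eta = 0.69 + (0.56)(2) = 1.8100.
Expected count: mu = exp(1.8100) = 6.1104.

6.1104


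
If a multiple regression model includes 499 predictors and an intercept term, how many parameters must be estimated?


Each predictor gets one coefficient, plus one intercept.
Total parameters = 499 + 1 = 500.

500


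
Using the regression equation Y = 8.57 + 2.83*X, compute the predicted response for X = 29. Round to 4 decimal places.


Plug X = 29 into Y = 8.57 + 2.83*X:
Y = 8.57 + 82.0700 = 90.6400.

90.6400


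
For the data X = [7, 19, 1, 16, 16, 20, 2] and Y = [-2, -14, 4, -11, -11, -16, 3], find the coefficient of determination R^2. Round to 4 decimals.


Fit the OLS line: b0 = 5.1074, b1 = -1.0216.
SSres = 0.6749.
SStot = 407.4286.
R^2 = 1 - 0.6749/407.4286 = 0.9983.

0.9983


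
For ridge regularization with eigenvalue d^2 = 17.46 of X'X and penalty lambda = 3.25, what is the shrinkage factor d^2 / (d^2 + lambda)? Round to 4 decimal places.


d^2 + lambda = 17.46 + 3.25 = 20.7100.
Shrinkage factor = 17.46/20.7100 = 0.8431.

0.8431


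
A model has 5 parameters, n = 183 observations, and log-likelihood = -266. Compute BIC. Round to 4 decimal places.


ln(183) = 5.209486.
k * ln(n) = 5 * 5.209486 = 26.047430.
-2L = 532.
BIC = 26.047430 + 532 = 558.047430, which rounds to 558.0474.

558.0474


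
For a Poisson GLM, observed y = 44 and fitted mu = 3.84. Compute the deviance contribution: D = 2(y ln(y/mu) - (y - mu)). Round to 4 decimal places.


First: ln(44/3.84) = 2.438717.
Then: 44 * 2.438717 = 107.303548.
y - mu = 44 - 3.84 = 40.16.
D = 2(107.303548 - 40.16) = 134.287096, which rounds to 134.2871.

134.2871


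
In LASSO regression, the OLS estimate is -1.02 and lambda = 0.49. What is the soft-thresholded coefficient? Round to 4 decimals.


Check: |-1.02| = 1.02 vs lambda = 0.49.
Since |beta| > lambda, coefficient = sign(beta)*(|beta| - lambda) = -0.5300.
Soft-thresholded coefficient = -0.5300.

-0.5300


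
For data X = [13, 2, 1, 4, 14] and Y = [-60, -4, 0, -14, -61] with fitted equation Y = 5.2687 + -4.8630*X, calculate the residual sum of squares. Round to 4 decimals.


Compute predicted values, then residuals = yi - yhat_i.
Residuals: [-2.0497, 0.4573, -0.4057, 0.1833, 1.8133].
SSres = sum(residual^2) = 7.8966.

7.8966


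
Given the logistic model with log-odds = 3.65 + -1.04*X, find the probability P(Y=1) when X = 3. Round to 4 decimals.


Compute z = 3.65 + (-1.04)(3) = 0.5300.
exp(-z) = 0.5886.
P = 1/(1 + 0.5886) = 0.6295.

0.6295


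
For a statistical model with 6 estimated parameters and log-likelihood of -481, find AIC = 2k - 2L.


AIC = 2*6 - 2*(-481).
= 12 + 962 = 974.

974


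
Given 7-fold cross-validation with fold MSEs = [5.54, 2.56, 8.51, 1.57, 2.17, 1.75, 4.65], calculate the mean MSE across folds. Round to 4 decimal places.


Sum of fold MSEs = 26.7500.
Average = 26.7500 / 7 = 3.8214.

3.8214


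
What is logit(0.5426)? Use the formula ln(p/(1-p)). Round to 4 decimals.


Compute the odds: 0.5426/0.4574 = 1.1863.
Take the natural log: ln(1.1863) = 0.1708.

0.1708


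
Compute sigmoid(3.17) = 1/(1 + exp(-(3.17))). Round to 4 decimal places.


First, exp(-3.1700) = 0.0420.
Then sigma(z) = 1/(1 + 0.0420) = 0.9597.

0.9597


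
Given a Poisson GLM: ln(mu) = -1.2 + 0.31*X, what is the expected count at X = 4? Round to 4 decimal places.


eta = -1.2 + 0.31 * 4 = 0.0400.
mu = exp(0.0400) = 1.0408.

1.0408


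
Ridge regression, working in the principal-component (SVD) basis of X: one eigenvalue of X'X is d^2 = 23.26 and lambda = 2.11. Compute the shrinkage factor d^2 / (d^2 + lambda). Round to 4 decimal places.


Denominator = d^2 + lambda = 23.26 + 2.11 = 25.3700.
Shrinkage = 23.26 / 25.3700 = 0.9168.

0.9168


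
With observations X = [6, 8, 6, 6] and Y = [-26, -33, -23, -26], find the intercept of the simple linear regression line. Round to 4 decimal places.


First find the slope: b1 = -4.0000.
Means: xbar = 6.5000, ybar = -27.0000.
b0 = ybar - b1 * xbar = -27.0000 - -4.0000 * 6.5000 = -1.0000.

-1.0000


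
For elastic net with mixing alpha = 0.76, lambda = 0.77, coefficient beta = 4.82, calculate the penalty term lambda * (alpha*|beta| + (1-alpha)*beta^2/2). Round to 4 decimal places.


L1 component = 0.76 * |4.82| = 3.6632.
L2 component = 0.24 * 4.82^2 / 2 = 2.7879.
Penalty = 0.77 * (3.6632 + 2.7879) = 0.77 * 6.4511 = 4.9673.

4.9673


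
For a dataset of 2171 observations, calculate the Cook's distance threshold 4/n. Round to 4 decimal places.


Using the rule of thumb:
Threshold = 4 / 2171 = 0.0018.

0.0018


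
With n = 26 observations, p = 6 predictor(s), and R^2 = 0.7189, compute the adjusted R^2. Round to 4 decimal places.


Using the formula:
(1 - 0.7189) = 0.2811.
Multiply by 25/19: 0.2811 * 25 = 7.0275, then 7.0275 / 19 = 0.3699.
Adj R^2 = 1 - 0.3699 = 0.6301.

0.6301


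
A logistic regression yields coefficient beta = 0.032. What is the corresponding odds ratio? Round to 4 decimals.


exp(0.032) = 1.0325.
So the odds ratio is 1.0325.

1.0325


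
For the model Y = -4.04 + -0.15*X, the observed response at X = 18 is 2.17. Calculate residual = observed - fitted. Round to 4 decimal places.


Fitted value at X = 18 is yhat = -4.04 + -0.15*18 = -6.7400.
Residual = 2.17 - -6.7400 = 8.9100.

8.9100


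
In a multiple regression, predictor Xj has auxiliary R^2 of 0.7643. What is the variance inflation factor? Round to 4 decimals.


Denominator: 1 - 0.7643 = 0.2357.
VIF = 1 / 0.2357 = 4.2427.

4.2427


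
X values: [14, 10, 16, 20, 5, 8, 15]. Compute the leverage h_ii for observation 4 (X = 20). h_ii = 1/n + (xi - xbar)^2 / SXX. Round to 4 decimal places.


n = 7, xbar = 12.5714.
SXX = sum((xi - xbar)^2) = 159.7143.
h = 1/7 + (20 - 12.5714)^2 / 159.7143 = 0.4884.

0.4884


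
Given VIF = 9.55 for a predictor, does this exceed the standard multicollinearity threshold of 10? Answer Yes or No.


Compare VIF = 9.55 to the threshold of 10.
9.55 < 10, so the answer is No.

No


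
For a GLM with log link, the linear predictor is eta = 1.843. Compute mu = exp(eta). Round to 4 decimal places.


Apply the inverse link:
mu = e^1.843 = 6.3155.

6.3155


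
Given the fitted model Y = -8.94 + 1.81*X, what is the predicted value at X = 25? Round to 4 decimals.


Substitute X = 25 into the equation:
Y = -8.94 + 1.81 * 25 = -8.94 + 45.2500 = 36.3100.

36.3100


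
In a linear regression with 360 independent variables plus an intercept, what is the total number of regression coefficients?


Total coefficients = number of predictors + 1 (for the intercept).
= 360 + 1 = 361.

361


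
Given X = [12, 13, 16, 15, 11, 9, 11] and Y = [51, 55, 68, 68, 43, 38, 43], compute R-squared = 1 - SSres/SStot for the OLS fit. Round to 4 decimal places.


After computing the OLS fit (b0=-8.3160, b1=4.8760):
SSres = 30.3080, SStot = 879.4286.
R^2 = 1 - 30.3080/879.4286 = 0.9655.

0.9655


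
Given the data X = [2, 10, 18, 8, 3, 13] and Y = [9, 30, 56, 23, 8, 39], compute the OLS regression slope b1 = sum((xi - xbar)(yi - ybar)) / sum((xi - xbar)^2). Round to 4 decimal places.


First compute the means: xbar = 9.0000, ybar = 27.5000.
Then S_xx = sum((xi - xbar)^2) = 184.0000.
S_xy = sum((xi - xbar)(yi - ybar)) = 556.0000.
b1 = S_xy / S_xx = 556.0000 / 184.0000 = 3.0217.

3.0217


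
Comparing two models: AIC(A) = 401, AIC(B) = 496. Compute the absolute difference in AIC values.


Compute |401 - 496| = 95.
Model A has the smaller AIC.

95


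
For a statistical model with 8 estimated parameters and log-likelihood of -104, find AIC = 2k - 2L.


AIC = 2*8 - 2*(-104).
= 16 + 208 = 224.

224


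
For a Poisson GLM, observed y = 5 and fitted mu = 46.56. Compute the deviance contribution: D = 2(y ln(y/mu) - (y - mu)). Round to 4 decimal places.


y/mu = 5/46.56 = 0.107388 (approx.), and ln(5/46.56) = -2.231304.
y * ln(y/mu) = 5 * -2.231304 = -11.156520.
y - mu = -41.56.
D = 2 * (-11.156520 - -41.56) = 60.806960, which rounds to 60.8070.

60.8070
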